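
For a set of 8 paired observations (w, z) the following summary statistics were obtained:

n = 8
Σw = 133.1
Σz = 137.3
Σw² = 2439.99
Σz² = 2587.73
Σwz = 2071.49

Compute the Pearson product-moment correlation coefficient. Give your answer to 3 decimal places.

-0.932

r = (nΣwz − ΣwΣz) / √[(nΣw² − (Σw)²)(nΣz² − (Σz)²)]
Numerator: 8×2071.49 − 133.1×137.3 = -1702.71
Denominator: √[(19519.92 − 17715.61)(20701.84 − 18851.29)] = √[1804.31 × 1850.55] = 1827.2837
r = -1702.71 / 1827.2837 ≈ -0.932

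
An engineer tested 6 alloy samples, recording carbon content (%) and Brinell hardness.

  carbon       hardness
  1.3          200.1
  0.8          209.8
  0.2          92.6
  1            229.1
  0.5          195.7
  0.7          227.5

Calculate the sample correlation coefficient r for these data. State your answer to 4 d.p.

0.6836

n = 6, Σx = 4.5, Σy = 1154.8, Σx² = 4.11, Σy² = 235172.36, Σxy = 932.69
nΣxy − ΣxΣy = 5596.14 − 5196.6 = 399.54
nΣx² − (Σx)² = 24.66 − 20.25 = 4.41; nΣy² − (Σy)² = 1411034.16 − 1333563.04 = 77471.12
r = 399.54 / √(4.41 × 77471.12) = 399.54 / 584.5063 ≈ 0.6836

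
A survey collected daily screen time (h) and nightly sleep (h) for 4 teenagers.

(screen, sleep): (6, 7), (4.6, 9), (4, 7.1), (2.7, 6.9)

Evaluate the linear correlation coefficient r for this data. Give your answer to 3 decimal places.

n = 4, Σx = 17.3, Σy = 30, Σx² = 80.45, Σy² = 228.02, Σxy = 130.43
nΣxy − ΣxΣy = 521.72 − 519 = 2.72
nΣx² − (Σx)² = 321.8 − 299.29 = 22.51; nΣy² − (Σy)² = 912.08 − 900 = 12.08
r = 2.72 / √(22.51 × 12.08) = 2.72 / 16.4900 ≈ 0.165

0.165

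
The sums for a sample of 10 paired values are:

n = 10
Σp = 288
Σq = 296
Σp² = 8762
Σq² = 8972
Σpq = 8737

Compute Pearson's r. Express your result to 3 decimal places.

r = (nΣpq − ΣpΣq) / √[(nΣp² − (Σp)²)(nΣq² − (Σq)²)]
Numerator: 10×8737 − 288×296 = 2122
Denominator: √[(87620 − 82944)(89720 − 87616)] = √[4676 × 2104] = 3136.6071
r = 2122 / 3136.6071 ≈ 0.677

0.677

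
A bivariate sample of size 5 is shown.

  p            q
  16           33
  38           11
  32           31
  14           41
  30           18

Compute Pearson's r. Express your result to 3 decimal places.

n = 5, Σp = 130, Σq = 134, Σp² = 3820, Σq² = 4176, Σpq = 3052
nΣpq − ΣpΣq = 15260 − 17420 = -2160
nΣp² − (Σp)² = 19100 − 16900 = 2200; nΣq² − (Σq)² = 20880 − 17956 = 2924
r = -2160 / √(2200 × 2924) = -2160 / 2536.2965 ≈ -0.852

-0.852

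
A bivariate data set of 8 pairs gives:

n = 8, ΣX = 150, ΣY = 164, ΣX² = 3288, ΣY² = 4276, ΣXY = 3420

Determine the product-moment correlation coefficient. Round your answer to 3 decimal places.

0.523

r = (nΣXY − ΣXΣY) / √[(nΣX² − (ΣX)²)(nΣY² − (ΣY)²)]
Numerator: 8×3420 − 150×164 = 2760
Denominator: √[(26304 − 22500)(34208 − 26896)] = √[3804 × 7312] = 5273.9784
r = 2760 / 5273.9784 ≈ 0.523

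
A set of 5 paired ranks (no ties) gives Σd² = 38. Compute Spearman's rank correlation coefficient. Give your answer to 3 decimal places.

ρ = 1 − 6Σd² / [n(n²−1)] = 1 − 6×38 / (5×24)
  = 1 − 228/120 = 1 − 1.9000 ≈ -0.900

-0.900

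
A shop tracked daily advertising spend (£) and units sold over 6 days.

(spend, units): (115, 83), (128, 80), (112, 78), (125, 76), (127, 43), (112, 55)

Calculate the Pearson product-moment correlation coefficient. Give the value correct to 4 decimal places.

n = 6, Σx = 719, Σy = 415, Σx² = 86451, Σy² = 30023, Σxy = 49642
nΣxy − ΣxΣy = 297852 − 298385 = -533
nΣx² − (Σx)² = 518706 − 516961 = 1745; nΣy² − (Σy)² = 180138 − 172225 = 7913
r = -533 / √(1745 × 7913) = -533 / 3715.9366 ≈ -0.1434

-0.1434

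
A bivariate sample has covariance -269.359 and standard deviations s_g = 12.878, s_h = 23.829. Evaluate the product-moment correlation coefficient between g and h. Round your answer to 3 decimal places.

-0.878

r = Cov(g,h) / (s_g · s_h) = -269.359 / (12.878 × 23.829)
  = -269.359 / 306.8699 ≈ -0.878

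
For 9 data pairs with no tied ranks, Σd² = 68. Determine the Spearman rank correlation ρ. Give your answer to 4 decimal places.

ρ = 1 − 6Σd² / [n(n²−1)] = 1 − 6×68 / (9×80)
  = 1 − 408/720 = 1 − 0.56667 ≈ 0.4333

0.4333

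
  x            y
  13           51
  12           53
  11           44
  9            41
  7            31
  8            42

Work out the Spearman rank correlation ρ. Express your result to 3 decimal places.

0.886

Rank x: 6, 5, 4, 3, 1, 2
Rank y: 5, 6, 4, 2, 1, 3
d = rank(x) − rank(y): 1, -1, 0, 1, 0, -1; Σd² = 4
ρ = 1 − 6Σd² / [n(n²−1)] = 1 − 6×4 / (6×35) = 1 − 24/210 ≈ 0.886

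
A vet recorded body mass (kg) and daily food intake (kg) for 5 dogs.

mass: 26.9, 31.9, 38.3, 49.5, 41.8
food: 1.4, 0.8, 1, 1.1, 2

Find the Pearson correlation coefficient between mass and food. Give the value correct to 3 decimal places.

0.131

n = 5, Σx = 188.4, Σy = 6.3, Σx² = 7405.6, Σy² = 8.81, Σxy = 239.53
nΣxy − ΣxΣy = 1197.65 − 1186.92 = 10.73
nΣx² − (Σx)² = 37028 − 35494.56 = 1533.44; nΣy² − (Σy)² = 44.05 − 39.69 = 4.36
r = 10.73 / √(1533.44 × 4.36) = 10.73 / 81.7667 ≈ 0.131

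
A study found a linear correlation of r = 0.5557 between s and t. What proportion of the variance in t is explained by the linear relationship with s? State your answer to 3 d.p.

0.309

r² = (0.5557)² = 0.309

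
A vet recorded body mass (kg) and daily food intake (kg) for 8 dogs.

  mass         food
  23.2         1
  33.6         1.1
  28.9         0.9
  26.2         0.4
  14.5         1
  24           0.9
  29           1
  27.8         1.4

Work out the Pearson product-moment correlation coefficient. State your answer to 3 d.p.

0.113

n = 8, Σx = 207.2, Σy = 7.7, Σx² = 5588.94, Σy² = 7.95, Σxy = 200.67
nΣxy − ΣxΣy = 1605.36 − 1595.44 = 9.92
nΣx² − (Σx)² = 44711.52 − 42931.84 = 1779.68; nΣy² − (Σy)² = 63.6 − 59.29 = 4.31
r = 9.92 / √(1779.68 × 4.31) = 9.92 / 87.5809 ≈ 0.113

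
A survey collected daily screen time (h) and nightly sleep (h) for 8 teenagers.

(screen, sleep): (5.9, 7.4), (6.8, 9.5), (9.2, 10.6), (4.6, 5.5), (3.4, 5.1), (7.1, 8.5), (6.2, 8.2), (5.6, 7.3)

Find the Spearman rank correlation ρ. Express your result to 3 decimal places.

Rank screen: 4, 6, 8, 2, 1, 7, 5, 3
Rank sleep: 4, 7, 8, 2, 1, 6, 5, 3
d = rank(screen) − rank(sleep): 0, -1, 0, 0, 0, 1, 0, 0; Σd² = 2
ρ = 1 − 6Σd² / [n(n²−1)] = 1 − 6×2 / (8×63) = 1 − 12/504 ≈ 0.976

0.976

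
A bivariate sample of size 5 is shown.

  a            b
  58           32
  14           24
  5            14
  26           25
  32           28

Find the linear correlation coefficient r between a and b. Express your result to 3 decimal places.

n = 5, Σa = 135, Σb = 123, Σa² = 5285, Σb² = 3205, Σab = 3808
nΣab − ΣaΣb = 19040 − 16605 = 2435
nΣa² − (Σa)² = 26425 − 18225 = 8200; nΣb² − (Σb)² = 16025 − 15129 = 896
r = 2435 / √(8200 × 896) = 2435 / 2710.5719 ≈ 0.898

0.898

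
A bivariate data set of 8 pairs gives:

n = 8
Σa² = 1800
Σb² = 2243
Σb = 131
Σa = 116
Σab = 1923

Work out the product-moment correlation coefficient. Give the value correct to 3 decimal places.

0.219

r = (nΣab − ΣaΣb) / √[(nΣa² − (Σa)²)(nΣb² − (Σb)²)]
Numerator: 8×1923 − 116×131 = 188
Denominator: √[(14400 − 13456)(17944 − 17161)] = √[944 × 783] = 859.7395
r = 188 / 859.7395 ≈ 0.219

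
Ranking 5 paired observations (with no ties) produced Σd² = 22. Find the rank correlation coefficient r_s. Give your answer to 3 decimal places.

-0.100

ρ = 1 − 6Σd² / [n(n²−1)] = 1 − 6×22 / (5×24)
  = 1 − 132/120 = 1 − 1.1000 ≈ -0.100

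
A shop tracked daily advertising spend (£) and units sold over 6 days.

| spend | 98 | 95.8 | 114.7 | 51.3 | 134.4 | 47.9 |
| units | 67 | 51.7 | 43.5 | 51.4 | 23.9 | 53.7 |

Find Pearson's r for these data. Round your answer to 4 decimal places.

-0.5609

n = 6, Σx = 542.1, Σy = 291.2, Σx² = 54927.19, Σy² = 15151, Σxy = 24929.52
nΣxy − ΣxΣy = 149577.12 − 157859.52 = -8282.4
nΣx² − (Σx)² = 329563.14 − 293872.41 = 35690.73; nΣy² − (Σy)² = 90906 − 84797.44 = 6108.56
r = -8282.4 / √(35690.73 × 6108.56) = -8282.4 / 14765.4653 ≈ -0.5609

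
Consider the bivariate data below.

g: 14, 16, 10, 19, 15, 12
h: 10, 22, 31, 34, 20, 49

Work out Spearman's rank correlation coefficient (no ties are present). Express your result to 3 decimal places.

Rank g: 3, 5, 1, 6, 4, 2
Rank h: 1, 3, 4, 5, 2, 6
d = rank(g) − rank(h): 2, 2, -3, 1, 2, -4; Σd² = 38
ρ = 1 − 6Σd² / [n(n²−1)] = 1 − 6×38 / (6×35) = 1 − 228/210 ≈ -0.086

-0.086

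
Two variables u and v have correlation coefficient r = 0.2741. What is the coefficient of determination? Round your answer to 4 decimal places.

0.0751

r² = (0.2741)² = 0.0751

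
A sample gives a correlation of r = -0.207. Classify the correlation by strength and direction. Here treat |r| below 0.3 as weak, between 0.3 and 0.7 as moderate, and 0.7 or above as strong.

r = -0.207 < 0 so the relationship is negative.
|r| = 0.207, which falls in the weak range.

weak negative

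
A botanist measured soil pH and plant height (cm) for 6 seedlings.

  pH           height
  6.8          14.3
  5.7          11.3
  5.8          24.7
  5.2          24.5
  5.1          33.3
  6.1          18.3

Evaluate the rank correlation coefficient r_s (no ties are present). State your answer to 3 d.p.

Rank pH: 6, 3, 4, 2, 1, 5
Rank height: 2, 1, 5, 4, 6, 3
d = rank(pH) − rank(height): 4, 2, -1, -2, -5, 2; Σd² = 54
ρ = 1 − 6Σd² / [n(n²−1)] = 1 − 6×54 / (6×35) = 1 − 324/210 ≈ -0.543

-0.543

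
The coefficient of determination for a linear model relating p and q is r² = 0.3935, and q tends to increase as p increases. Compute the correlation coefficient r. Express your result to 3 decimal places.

0.627

|r| = √0.3935 = 0.627
The association is positive, so r = 0.627.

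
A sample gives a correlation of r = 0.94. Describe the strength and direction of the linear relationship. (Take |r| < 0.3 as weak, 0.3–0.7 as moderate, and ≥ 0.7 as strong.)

strong positive

r = 0.94 > 0 so the relationship is positive.
|r| = 0.94, which falls in the strong range.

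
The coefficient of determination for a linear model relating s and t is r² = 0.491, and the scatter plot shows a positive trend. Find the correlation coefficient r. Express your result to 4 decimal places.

|r| = √0.491 = 0.7007
The association is positive, so r = 0.7007.

0.7007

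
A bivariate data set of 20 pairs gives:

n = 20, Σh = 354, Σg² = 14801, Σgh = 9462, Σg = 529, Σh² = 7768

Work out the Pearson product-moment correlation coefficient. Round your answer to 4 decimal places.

r = (nΣgh − ΣgΣh) / √[(nΣg² − (Σg)²)(nΣh² − (Σh)²)]
Numerator: 20×9462 − 529×354 = 1974
Denominator: √[(296020 − 279841)(155360 − 125316)] = √[16179 × 30044] = 22047.2646
r = 1974 / 22047.2646 ≈ 0.0895

0.0895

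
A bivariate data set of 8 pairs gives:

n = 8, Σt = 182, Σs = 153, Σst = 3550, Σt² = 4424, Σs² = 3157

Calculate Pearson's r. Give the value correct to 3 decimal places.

r = (nΣst − ΣsΣt) / √[(nΣs² − (Σs)²)(nΣt² − (Σt)²)]
Numerator: 8×3550 − 153×182 = 554
Denominator: √[(25256 − 23409)(35392 − 33124)] = √[1847 × 2268] = 2046.7037
r = 554 / 2046.7037 ≈ 0.271

0.271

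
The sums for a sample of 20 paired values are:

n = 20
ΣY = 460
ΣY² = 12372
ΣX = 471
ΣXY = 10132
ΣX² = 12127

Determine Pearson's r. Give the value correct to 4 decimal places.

-0.5147

r = (nΣXY − ΣXΣY) / √[(nΣX² − (ΣX)²)(nΣY² − (ΣY)²)]
Numerator: 20×10132 − 471×460 = -14020
Denominator: √[(242540 − 221841)(247440 − 211600)] = √[20699 × 35840] = 27236.9631
r = -14020 / 27236.9631 ≈ -0.5147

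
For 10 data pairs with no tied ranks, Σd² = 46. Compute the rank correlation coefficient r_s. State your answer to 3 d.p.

ρ = 1 − 6Σd² / [n(n²−1)] = 1 − 6×46 / (10×99)
  = 1 − 276/990 = 1 − 0.2788 ≈ 0.721

0.721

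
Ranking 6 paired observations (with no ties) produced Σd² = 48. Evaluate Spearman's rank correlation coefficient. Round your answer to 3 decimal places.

-0.371

ρ = 1 − 6Σd² / [n(n²−1)] = 1 − 6×48 / (6×35)
  = 1 − 288/210 = 1 − 1.3714 ≈ -0.371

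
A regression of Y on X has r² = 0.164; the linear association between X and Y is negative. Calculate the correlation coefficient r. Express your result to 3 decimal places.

|r| = √0.164 = 0.405
The association is negative, so r = −0.405.

-0.405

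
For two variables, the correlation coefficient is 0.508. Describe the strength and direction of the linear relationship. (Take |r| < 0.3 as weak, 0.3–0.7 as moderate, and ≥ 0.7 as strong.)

r = 0.508 > 0 so the relationship is positive.
|r| = 0.508, which falls in the moderate range.

moderate positive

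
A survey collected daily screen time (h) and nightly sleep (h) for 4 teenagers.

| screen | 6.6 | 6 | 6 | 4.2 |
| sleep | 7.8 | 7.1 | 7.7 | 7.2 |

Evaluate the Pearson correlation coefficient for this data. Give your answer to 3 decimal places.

0.603

n = 4, Σx = 22.8, Σy = 29.8, Σx² = 133.2, Σy² = 222.38, Σxy = 170.52
nΣxy − ΣxΣy = 682.08 − 679.44 = 2.64
nΣx² − (Σx)² = 532.8 − 519.84 = 12.96; nΣy² − (Σy)² = 889.52 − 888.04 = 1.48
r = 2.64 / √(12.96 × 1.48) = 2.64 / 4.3796 ≈ 0.603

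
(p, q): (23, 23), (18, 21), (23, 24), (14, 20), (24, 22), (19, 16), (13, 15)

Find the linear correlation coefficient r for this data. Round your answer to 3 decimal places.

0.729

n = 7, Σp = 134, Σq = 141, Σp² = 2684, Σq² = 2911, Σpq = 2766
nΣpq − ΣpΣq = 19362 − 18894 = 468
nΣp² − (Σp)² = 18788 − 17956 = 832; nΣq² − (Σq)² = 20377 − 19881 = 496
r = 468 / √(832 × 496) = 468 / 642.3955 ≈ 0.729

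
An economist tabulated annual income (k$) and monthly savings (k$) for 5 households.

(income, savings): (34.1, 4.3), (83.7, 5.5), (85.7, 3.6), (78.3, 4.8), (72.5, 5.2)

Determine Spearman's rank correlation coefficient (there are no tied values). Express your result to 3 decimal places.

Rank income: 1, 4, 5, 3, 2
Rank savings: 2, 5, 1, 3, 4
d = rank(income) − rank(savings): -1, -1, 4, 0, -2; Σd² = 22
ρ = 1 − 6Σd² / [n(n²−1)] = 1 − 6×22 / (5×24) = 1 − 132/120 ≈ -0.100

-0.100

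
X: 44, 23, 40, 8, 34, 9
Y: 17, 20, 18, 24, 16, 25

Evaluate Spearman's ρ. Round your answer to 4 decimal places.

-0.7714

Rank X: 6, 3, 5, 1, 4, 2
Rank Y: 2, 4, 3, 5, 1, 6
d = rank(X) − rank(Y): 4, -1, 2, -4, 3, -4; Σd² = 62
ρ = 1 − 6Σd² / [n(n²−1)] = 1 − 6×62 / (6×35) = 1 − 372/210 ≈ -0.7714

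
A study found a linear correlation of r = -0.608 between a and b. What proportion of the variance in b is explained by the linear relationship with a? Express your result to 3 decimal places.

0.370

r² = (-0.608)² = 0.370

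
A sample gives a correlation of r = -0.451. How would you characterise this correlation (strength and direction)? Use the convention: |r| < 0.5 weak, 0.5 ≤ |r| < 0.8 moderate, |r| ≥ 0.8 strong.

r = -0.451 < 0 so the relationship is negative.
|r| = 0.451, which falls in the weak range.

weak negative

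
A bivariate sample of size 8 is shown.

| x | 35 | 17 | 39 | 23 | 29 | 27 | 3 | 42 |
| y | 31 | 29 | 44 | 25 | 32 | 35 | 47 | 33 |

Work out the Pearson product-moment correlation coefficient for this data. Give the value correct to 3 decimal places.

-0.224

n = 8, Σx = 215, Σy = 276, Σx² = 6907, Σy² = 9910, Σxy = 7269
nΣxy − ΣxΣy = 58152 − 59340 = -1188
nΣx² − (Σx)² = 55256 − 46225 = 9031; nΣy² − (Σy)² = 79280 − 76176 = 3104
r = -1188 / √(9031 × 3104) = -1188 / 5294.5466 ≈ -0.224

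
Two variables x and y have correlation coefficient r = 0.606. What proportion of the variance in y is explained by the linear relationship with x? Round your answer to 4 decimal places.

0.3672

r² = (0.606)² = 0.3672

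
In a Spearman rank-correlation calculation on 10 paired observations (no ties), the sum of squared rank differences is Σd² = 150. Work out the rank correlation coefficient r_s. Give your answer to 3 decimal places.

0.091

ρ = 1 − 6Σd² / [n(n²−1)] = 1 − 6×150 / (10×99)
  = 1 − 900/990 = 1 − 0.9091 ≈ 0.091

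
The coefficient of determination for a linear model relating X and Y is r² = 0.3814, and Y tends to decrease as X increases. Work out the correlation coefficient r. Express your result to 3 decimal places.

-0.618

|r| = √0.3814 = 0.618
The association is negative, so r = −0.618.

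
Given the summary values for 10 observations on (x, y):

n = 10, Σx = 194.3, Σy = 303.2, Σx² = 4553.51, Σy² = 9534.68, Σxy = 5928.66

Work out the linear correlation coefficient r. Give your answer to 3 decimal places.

0.073

r = (nΣxy − ΣxΣy) / √[(nΣx² − (Σx)²)(nΣy² − (Σy)²)]
Numerator: 10×5928.66 − 194.3×303.2 = 374.84
Denominator: √[(45535.1 − 37752.49)(95346.8 − 91930.24)] = √[7782.61 × 3416.56] = 5156.5254
r = 374.84 / 5156.5254 ≈ 0.073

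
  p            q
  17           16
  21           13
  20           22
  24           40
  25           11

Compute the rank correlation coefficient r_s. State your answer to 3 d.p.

-0.300

Rank p: 1, 3, 2, 4, 5
Rank q: 3, 2, 4, 5, 1
d = rank(p) − rank(q): -2, 1, -2, -1, 4; Σd² = 26
ρ = 1 − 6Σd² / [n(n²−1)] = 1 − 6×26 / (5×24) = 1 − 156/120 ≈ -0.300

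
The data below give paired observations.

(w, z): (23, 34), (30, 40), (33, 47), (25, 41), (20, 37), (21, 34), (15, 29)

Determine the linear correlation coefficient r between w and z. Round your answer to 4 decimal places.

0.9133

n = 7, Σw = 167, Σz = 262, Σw² = 4209, Σz² = 10012, Σwz = 6447
nΣwz − ΣwΣz = 45129 − 43754 = 1375
nΣw² − (Σw)² = 29463 − 27889 = 1574; nΣz² − (Σz)² = 70084 − 68644 = 1440
r = 1375 / √(1574 × 1440) = 1375 / 1505.5099 ≈ 0.9133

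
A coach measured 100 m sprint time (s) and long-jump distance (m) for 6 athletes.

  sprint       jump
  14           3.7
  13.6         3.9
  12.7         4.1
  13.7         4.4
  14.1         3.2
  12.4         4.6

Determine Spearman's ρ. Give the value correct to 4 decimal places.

-0.8286

Rank sprint: 5, 3, 2, 4, 6, 1
Rank jump: 2, 3, 4, 5, 1, 6
d = rank(sprint) − rank(jump): 3, 0, -2, -1, 5, -5; Σd² = 64
ρ = 1 − 6Σd² / [n(n²−1)] = 1 − 6×64 / (6×35) = 1 − 384/210 ≈ -0.8286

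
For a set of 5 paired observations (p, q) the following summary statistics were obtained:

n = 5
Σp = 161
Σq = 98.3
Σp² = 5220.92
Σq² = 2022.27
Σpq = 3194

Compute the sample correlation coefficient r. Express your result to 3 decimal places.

0.501

r = (nΣpq − ΣpΣq) / √[(nΣp² − (Σp)²)(nΣq² − (Σq)²)]
Numerator: 5×3194 − 161×98.3 = 143.7
Denominator: √[(26104.6 − 25921)(10111.35 − 9662.89)] = √[183.6 × 448.46] = 286.9447
r = 143.7 / 286.9447 ≈ 0.501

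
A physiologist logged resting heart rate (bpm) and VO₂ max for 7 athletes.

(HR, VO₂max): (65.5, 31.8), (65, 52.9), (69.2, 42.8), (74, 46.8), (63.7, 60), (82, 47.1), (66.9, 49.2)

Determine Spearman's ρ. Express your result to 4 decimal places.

Rank HR: 3, 2, 5, 6, 1, 7, 4
Rank VO₂max: 1, 6, 2, 3, 7, 4, 5
d = rank(HR) − rank(VO₂max): 2, -4, 3, 3, -6, 3, -1; Σd² = 84
ρ = 1 − 6Σd² / [n(n²−1)] = 1 − 6×84 / (7×48) = 1 − 504/336 ≈ -0.5000

-0.5000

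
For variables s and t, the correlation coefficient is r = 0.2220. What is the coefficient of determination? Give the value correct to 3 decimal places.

r² = (0.2220)² = 0.049

0.049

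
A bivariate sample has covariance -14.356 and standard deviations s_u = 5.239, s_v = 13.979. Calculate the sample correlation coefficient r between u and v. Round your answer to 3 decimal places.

r = Cov(u,v) / (s_u · s_v) = -14.356 / (5.239 × 13.979)
  = -14.356 / 73.2360 ≈ -0.196

-0.196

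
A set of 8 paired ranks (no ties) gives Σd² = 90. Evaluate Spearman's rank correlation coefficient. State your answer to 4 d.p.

-0.0714

ρ = 1 − 6Σd² / [n(n²−1)] = 1 − 6×90 / (8×63)
  = 1 − 540/504 = 1 − 1.07143 ≈ -0.0714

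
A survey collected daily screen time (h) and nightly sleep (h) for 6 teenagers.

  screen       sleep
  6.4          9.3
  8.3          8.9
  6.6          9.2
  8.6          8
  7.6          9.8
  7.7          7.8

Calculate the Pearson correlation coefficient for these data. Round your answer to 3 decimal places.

n = 6, Σx = 45.2, Σy = 53, Σx² = 344.42, Σy² = 471.22, Σxy = 397.45
nΣxy − ΣxΣy = 2384.7 − 2395.6 = -10.9
nΣx² − (Σx)² = 2066.52 − 2043.04 = 23.48; nΣy² − (Σy)² = 2827.32 − 2809 = 18.32
r = -10.9 / √(23.48 × 18.32) = -10.9 / 20.7401 ≈ -0.526

-0.526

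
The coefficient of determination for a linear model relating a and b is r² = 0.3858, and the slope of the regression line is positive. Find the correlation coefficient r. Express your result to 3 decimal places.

|r| = √0.3858 = 0.621
The association is positive, so r = 0.621.

0.621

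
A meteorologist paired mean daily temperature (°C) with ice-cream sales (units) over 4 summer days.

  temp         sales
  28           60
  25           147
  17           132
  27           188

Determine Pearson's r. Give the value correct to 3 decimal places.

-0.131

n = 4, Σx = 97, Σy = 527, Σx² = 2427, Σy² = 77977, Σxy = 12675
nΣxy − ΣxΣy = 50700 − 51119 = -419
nΣx² − (Σx)² = 9708 − 9409 = 299; nΣy² − (Σy)² = 311908 − 277729 = 34179
r = -419 / √(299 × 34179) = -419 / 3196.7986 ≈ -0.131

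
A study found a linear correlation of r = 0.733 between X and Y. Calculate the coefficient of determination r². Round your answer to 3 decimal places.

r² = (0.733)² = 0.537

0.537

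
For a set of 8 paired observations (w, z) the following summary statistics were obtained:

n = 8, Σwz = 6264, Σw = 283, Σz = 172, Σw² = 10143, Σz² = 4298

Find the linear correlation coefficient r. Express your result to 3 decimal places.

r = (nΣwz − ΣwΣz) / √[(nΣw² − (Σw)²)(nΣz² − (Σz)²)]
Numerator: 8×6264 − 283×172 = 1436
Denominator: √[(81144 − 80089)(34384 − 29584)] = √[1055 × 4800] = 2250.3333
r = 1436 / 2250.3333 ≈ 0.638

0.638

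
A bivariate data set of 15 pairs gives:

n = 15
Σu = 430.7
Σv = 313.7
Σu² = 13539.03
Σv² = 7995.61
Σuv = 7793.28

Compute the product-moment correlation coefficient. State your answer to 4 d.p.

r = (nΣuv − ΣuΣv) / √[(nΣu² − (Σu)²)(nΣv² − (Σv)²)]
Numerator: 15×7793.28 − 430.7×313.7 = -18211.39
Denominator: √[(203085.45 − 185502.49)(119934.15 − 98407.69)] = √[17582.96 × 21526.46] = 19455.0478
r = -18211.39 / 19455.0478 ≈ -0.9361

-0.9361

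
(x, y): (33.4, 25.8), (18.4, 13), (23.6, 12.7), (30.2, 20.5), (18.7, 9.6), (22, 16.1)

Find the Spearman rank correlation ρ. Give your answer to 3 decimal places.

0.714

Rank x: 6, 1, 4, 5, 2, 3
Rank y: 6, 3, 2, 5, 1, 4
d = rank(x) − rank(y): 0, -2, 2, 0, 1, -1; Σd² = 10
ρ = 1 − 6Σd² / [n(n²−1)] = 1 − 6×10 / (6×35) = 1 − 60/210 ≈ 0.714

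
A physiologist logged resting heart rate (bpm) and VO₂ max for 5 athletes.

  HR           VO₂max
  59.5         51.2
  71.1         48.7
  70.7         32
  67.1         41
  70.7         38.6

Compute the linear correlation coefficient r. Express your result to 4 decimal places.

n = 5, Σx = 339.1, Σy = 211.5, Σx² = 23094.85, Σy² = 9188.09, Σxy = 14251.49
nΣxy − ΣxΣy = 71257.45 − 71719.65 = -462.2
nΣx² − (Σx)² = 115474.25 − 114988.81 = 485.44; nΣy² − (Σy)² = 45940.45 − 44732.25 = 1208.2
r = -462.2 / √(485.44 × 1208.2) = -462.2 / 765.8385 ≈ -0.6035

-0.6035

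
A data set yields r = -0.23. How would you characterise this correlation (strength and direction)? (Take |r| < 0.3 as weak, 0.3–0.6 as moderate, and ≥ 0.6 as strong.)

r = -0.23 < 0 so the relationship is negative.
|r| = 0.23, which falls in the weak range.

weak negative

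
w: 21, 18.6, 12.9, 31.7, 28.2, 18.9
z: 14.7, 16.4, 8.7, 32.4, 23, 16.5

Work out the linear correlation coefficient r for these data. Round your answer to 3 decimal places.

0.958

n = 6, Σw = 131.3, Σz = 111.7, Σw² = 3110.71, Σz² = 2411.75, Σwz = 2713.5
nΣwz − ΣwΣz = 16281 − 14666.21 = 1614.79
nΣw² − (Σw)² = 18664.26 − 17239.69 = 1424.57; nΣz² − (Σz)² = 14470.5 − 12476.89 = 1993.61
r = 1614.79 / √(1424.57 × 1993.61) = 1614.79 / 1685.2409 ≈ 0.958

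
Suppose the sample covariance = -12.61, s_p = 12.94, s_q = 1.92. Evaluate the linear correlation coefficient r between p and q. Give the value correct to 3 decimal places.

-0.508

r = Cov(p,q) / (s_p · s_q) = -12.61 / (12.94 × 1.92)
  = -12.61 / 24.8448 ≈ -0.508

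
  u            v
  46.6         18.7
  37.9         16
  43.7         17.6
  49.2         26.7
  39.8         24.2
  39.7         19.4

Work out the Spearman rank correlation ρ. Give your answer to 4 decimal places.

0.5429

Rank u: 5, 1, 4, 6, 3, 2
Rank v: 3, 1, 2, 6, 5, 4
d = rank(u) − rank(v): 2, 0, 2, 0, -2, -2; Σd² = 16
ρ = 1 − 6Σd² / [n(n²−1)] = 1 − 6×16 / (6×35) = 1 − 96/210 ≈ 0.5429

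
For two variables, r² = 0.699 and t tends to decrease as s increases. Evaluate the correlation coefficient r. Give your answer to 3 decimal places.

-0.836

|r| = √0.699 = 0.836
The association is negative, so r = −0.836.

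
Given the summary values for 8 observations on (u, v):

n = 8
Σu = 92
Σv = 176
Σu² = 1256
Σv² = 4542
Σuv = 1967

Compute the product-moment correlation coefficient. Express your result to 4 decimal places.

-0.1565

r = (nΣuv − ΣuΣv) / √[(nΣu² − (Σu)²)(nΣv² − (Σv)²)]
Numerator: 8×1967 − 92×176 = -456
Denominator: √[(10048 − 8464)(36336 − 30976)] = √[1584 × 5360] = 2913.8016
r = -456 / 2913.8016 ≈ -0.1565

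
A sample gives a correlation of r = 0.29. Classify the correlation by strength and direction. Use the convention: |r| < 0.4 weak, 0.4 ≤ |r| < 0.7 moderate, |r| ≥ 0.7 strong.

r = 0.29 > 0 so the relationship is positive.
|r| = 0.29, which falls in the weak range.

weak positive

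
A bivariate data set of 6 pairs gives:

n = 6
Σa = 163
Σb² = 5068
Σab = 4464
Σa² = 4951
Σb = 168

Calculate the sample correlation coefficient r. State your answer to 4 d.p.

-0.2292

r = (nΣab − ΣaΣb) / √[(nΣa² − (Σa)²)(nΣb² − (Σb)²)]
Numerator: 6×4464 − 163×168 = -600
Denominator: √[(29706 − 26569)(30408 − 28224)] = √[3137 × 2184] = 2617.4812
r = -600 / 2617.4812 ≈ -0.2292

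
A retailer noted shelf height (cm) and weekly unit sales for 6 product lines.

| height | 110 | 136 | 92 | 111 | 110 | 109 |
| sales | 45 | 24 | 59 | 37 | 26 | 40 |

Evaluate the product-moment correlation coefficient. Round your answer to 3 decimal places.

-0.824

n = 6, Σx = 668, Σy = 231, Σx² = 75362, Σy² = 9727, Σxy = 24969
nΣxy − ΣxΣy = 149814 − 154308 = -4494
nΣx² − (Σx)² = 452172 − 446224 = 5948; nΣy² − (Σy)² = 58362 − 53361 = 5001
r = -4494 / √(5948 × 5001) = -4494 / 5453.9846 ≈ -0.824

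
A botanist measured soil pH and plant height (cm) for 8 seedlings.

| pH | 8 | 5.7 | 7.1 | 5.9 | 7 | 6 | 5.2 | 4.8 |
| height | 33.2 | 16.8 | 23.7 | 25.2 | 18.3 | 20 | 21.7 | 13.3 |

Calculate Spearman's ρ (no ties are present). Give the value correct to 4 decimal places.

0.6429

Rank pH: 8, 3, 7, 4, 6, 5, 2, 1
Rank height: 8, 2, 6, 7, 3, 4, 5, 1
d = rank(pH) − rank(height): 0, 1, 1, -3, 3, 1, -3, 0; Σd² = 30
ρ = 1 − 6Σd² / [n(n²−1)] = 1 − 6×30 / (8×63) = 1 − 180/504 ≈ 0.6429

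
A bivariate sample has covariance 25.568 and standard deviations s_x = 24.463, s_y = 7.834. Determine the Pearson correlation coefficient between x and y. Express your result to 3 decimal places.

0.133

r = Cov(x,y) / (s_x · s_y) = 25.568 / (24.463 × 7.834)
  = 25.568 / 191.6431 ≈ 0.133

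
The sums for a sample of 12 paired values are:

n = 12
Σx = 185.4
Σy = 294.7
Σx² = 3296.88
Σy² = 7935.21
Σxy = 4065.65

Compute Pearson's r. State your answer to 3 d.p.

-0.887

r = (nΣxy − ΣxΣy) / √[(nΣx² − (Σx)²)(nΣy² − (Σy)²)]
Numerator: 12×4065.65 − 185.4×294.7 = -5849.58
Denominator: √[(39562.56 − 34373.16)(95222.52 − 86848.09)] = √[5189.4 × 8374.43] = 6592.2885
r = -5849.58 / 6592.2885 ≈ -0.887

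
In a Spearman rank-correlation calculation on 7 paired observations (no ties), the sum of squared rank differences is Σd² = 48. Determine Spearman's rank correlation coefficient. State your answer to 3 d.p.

0.143

ρ = 1 − 6Σd² / [n(n²−1)] = 1 − 6×48 / (7×48)
  = 1 − 288/336 = 1 − 0.8571 ≈ 0.143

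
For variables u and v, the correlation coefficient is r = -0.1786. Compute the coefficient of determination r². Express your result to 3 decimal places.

r² = (-0.1786)² = 0.032

0.032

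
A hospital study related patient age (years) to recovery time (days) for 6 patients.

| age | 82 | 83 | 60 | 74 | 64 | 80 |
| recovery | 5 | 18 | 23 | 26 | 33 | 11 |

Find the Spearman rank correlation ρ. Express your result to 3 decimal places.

-0.657

Rank age: 5, 6, 1, 3, 2, 4
Rank recovery: 1, 3, 4, 5, 6, 2
d = rank(age) − rank(recovery): 4, 3, -3, -2, -4, 2; Σd² = 58
ρ = 1 − 6Σd² / [n(n²−1)] = 1 − 6×58 / (6×35) = 1 − 348/210 ≈ -0.657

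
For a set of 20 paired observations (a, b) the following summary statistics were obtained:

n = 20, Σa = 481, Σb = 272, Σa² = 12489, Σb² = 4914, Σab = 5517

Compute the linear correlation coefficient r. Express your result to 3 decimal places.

r = (nΣab − ΣaΣb) / √[(nΣa² − (Σa)²)(nΣb² − (Σb)²)]
Numerator: 20×5517 − 481×272 = -20492
Denominator: √[(249780 − 231361)(98280 − 73984)] = √[18419 × 24296] = 21154.3855
r = -20492 / 21154.3855 ≈ -0.969

-0.969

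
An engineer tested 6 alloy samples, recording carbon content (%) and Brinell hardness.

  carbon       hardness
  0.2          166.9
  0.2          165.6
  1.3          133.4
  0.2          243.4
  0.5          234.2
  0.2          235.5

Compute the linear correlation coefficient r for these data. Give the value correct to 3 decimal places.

n = 6, Σx = 2.6, Σy = 1179, Σx² = 2.1, Σy² = 242627.98, Σxy = 452.8
nΣxy − ΣxΣy = 2716.8 − 3065.4 = -348.6
nΣx² − (Σx)² = 12.6 − 6.76 = 5.84; nΣy² − (Σy)² = 1455767.88 − 1390041 = 65726.88
r = -348.6 / √(5.84 × 65726.88) = -348.6 / 619.5522 ≈ -0.563

-0.563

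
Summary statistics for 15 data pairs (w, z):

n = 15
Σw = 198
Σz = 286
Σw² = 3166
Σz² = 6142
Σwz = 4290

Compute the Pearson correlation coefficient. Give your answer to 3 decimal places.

r = (nΣwz − ΣwΣz) / √[(nΣw² − (Σw)²)(nΣz² − (Σz)²)]
Numerator: 15×4290 − 198×286 = 7722
Denominator: √[(47490 − 39204)(92130 − 81796)] = √[8286 × 10334] = 9253.5141
r = 7722 / 9253.5141 ≈ 0.834

0.834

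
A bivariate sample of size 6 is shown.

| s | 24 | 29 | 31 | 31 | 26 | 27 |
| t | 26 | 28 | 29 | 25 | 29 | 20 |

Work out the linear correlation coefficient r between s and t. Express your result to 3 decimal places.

0.165

n = 6, Σs = 168, Σt = 157, Σs² = 4744, Σt² = 4167, Σst = 4404
nΣst − ΣsΣt = 26424 − 26376 = 48
nΣs² − (Σs)² = 28464 − 28224 = 240; nΣt² − (Σt)² = 25002 − 24649 = 353
r = 48 / √(240 × 353) = 48 / 291.0670 ≈ 0.165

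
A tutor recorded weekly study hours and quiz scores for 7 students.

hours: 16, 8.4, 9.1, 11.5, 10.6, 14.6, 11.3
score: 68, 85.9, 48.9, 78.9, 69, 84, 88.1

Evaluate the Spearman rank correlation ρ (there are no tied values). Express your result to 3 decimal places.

-0.107

Rank hours: 7, 1, 2, 5, 3, 6, 4
Rank score: 2, 6, 1, 4, 3, 5, 7
d = rank(hours) − rank(score): 5, -5, 1, 1, 0, 1, -3; Σd² = 62
ρ = 1 − 6Σd² / [n(n²−1)] = 1 − 6×62 / (7×48) = 1 − 372/336 ≈ -0.107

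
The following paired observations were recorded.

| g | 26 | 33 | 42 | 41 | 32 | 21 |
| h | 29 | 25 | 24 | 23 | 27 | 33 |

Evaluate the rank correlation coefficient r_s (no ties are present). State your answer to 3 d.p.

Rank g: 2, 4, 6, 5, 3, 1
Rank h: 5, 3, 2, 1, 4, 6
d = rank(g) − rank(h): -3, 1, 4, 4, -1, -5; Σd² = 68
ρ = 1 − 6Σd² / [n(n²−1)] = 1 − 6×68 / (6×35) = 1 − 408/210 ≈ -0.943

-0.943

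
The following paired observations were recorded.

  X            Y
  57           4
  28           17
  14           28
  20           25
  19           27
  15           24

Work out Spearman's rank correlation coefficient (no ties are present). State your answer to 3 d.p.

-0.829

Rank X: 6, 5, 1, 4, 3, 2
Rank Y: 1, 2, 6, 4, 5, 3
d = rank(X) − rank(Y): 5, 3, -5, 0, -2, -1; Σd² = 64
ρ = 1 − 6Σd² / [n(n²−1)] = 1 − 6×64 / (6×35) = 1 − 384/210 ≈ -0.829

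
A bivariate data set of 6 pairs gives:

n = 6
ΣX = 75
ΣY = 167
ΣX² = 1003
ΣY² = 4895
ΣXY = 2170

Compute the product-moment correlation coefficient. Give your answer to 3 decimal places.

r = (nΣXY − ΣXΣY) / √[(nΣX² − (ΣX)²)(nΣY² − (ΣY)²)]
Numerator: 6×2170 − 75×167 = 495
Denominator: √[(6018 − 5625)(29370 − 27889)] = √[393 × 1481] = 762.9109
r = 495 / 762.9109 ≈ 0.649

0.649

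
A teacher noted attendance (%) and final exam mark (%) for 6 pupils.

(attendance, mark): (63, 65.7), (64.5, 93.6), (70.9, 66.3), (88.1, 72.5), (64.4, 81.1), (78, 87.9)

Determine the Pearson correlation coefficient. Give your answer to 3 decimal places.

n = 6, Σx = 428.9, Σy = 467.1, Σx² = 31149.03, Σy² = 37033.01, Σxy = 33343.26
nΣxy − ΣxΣy = 200059.56 − 200339.19 = -279.63
nΣx² − (Σx)² = 186894.18 − 183955.21 = 2938.97; nΣy² − (Σy)² = 222198.06 − 218182.41 = 4015.65
r = -279.63 / √(2938.97 × 4015.65) = -279.63 / 3435.3857 ≈ -0.081

-0.081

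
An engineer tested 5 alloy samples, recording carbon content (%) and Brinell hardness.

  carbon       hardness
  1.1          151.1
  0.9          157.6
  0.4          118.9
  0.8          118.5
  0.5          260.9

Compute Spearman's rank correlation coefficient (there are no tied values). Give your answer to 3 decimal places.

0.100

Rank carbon: 5, 4, 1, 3, 2
Rank hardness: 3, 4, 2, 1, 5
d = rank(carbon) − rank(hardness): 2, 0, -1, 2, -3; Σd² = 18
ρ = 1 − 6Σd² / [n(n²−1)] = 1 − 6×18 / (5×24) = 1 − 108/120 ≈ 0.100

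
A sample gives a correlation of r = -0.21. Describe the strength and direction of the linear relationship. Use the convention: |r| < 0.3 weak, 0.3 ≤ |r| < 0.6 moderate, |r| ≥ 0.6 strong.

r = -0.21 < 0 so the relationship is negative.
|r| = 0.21, which falls in the weak range.

weak negative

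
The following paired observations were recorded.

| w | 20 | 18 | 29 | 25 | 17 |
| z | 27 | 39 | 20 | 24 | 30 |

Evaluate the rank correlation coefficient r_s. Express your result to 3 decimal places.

-0.900

Rank w: 3, 2, 5, 4, 1
Rank z: 3, 5, 1, 2, 4
d = rank(w) − rank(z): 0, -3, 4, 2, -3; Σd² = 38
ρ = 1 − 6Σd² / [n(n²−1)] = 1 − 6×38 / (5×24) = 1 − 228/120 ≈ -0.900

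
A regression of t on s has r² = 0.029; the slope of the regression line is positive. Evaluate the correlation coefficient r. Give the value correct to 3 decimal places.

|r| = √0.029 = 0.170
The association is positive, so r = 0.170.

0.170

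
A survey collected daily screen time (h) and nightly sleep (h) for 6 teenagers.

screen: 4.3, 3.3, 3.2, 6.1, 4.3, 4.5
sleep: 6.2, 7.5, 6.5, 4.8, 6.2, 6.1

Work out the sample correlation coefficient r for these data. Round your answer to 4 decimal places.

n = 6, Σx = 25.7, Σy = 37.3, Σx² = 115.57, Σy² = 235.63, Σxy = 155.6
nΣxy − ΣxΣy = 933.6 − 958.61 = -25.01
nΣx² − (Σx)² = 693.42 − 660.49 = 32.93; nΣy² − (Σy)² = 1413.78 − 1391.29 = 22.49
r = -25.01 / √(32.93 × 22.49) = -25.01 / 27.2139 ≈ -0.9190

-0.9190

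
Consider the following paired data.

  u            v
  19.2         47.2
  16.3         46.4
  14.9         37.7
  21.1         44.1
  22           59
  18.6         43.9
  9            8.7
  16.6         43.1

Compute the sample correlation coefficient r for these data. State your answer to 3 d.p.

n = 8, Σu = 137.7, Σv = 330.1, Σu² = 2488.07, Σv² = 15088.41, Σuv = 6063.1
nΣuv − ΣuΣv = 48504.8 − 45454.77 = 3050.03
nΣu² − (Σu)² = 19904.56 − 18961.29 = 943.27; nΣv² − (Σv)² = 120707.28 − 108966.01 = 11741.27
r = 3050.03 / √(943.27 × 11741.27) = 3050.03 / 3327.9405 ≈ 0.916

0.916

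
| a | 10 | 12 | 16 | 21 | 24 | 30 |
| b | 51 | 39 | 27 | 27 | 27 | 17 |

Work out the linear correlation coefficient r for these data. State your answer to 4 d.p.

n = 6, Σa = 113, Σb = 188, Σa² = 2417, Σb² = 6598, Σab = 3135
nΣab − ΣaΣb = 18810 − 21244 = -2434
nΣa² − (Σa)² = 14502 − 12769 = 1733; nΣb² − (Σb)² = 39588 − 35344 = 4244
r = -2434 / √(1733 × 4244) = -2434 / 2711.9830 ≈ -0.8975

-0.8975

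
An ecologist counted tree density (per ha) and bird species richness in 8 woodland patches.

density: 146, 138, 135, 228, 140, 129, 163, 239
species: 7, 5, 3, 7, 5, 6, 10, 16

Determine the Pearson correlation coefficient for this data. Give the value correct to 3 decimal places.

n = 8, Σx = 1318, Σy = 59, Σx² = 230500, Σy² = 549, Σxy = 10641
nΣxy − ΣxΣy = 85128 − 77762 = 7366
nΣx² − (Σx)² = 1844000 − 1737124 = 106876; nΣy² − (Σy)² = 4392 − 3481 = 911
r = 7366 / √(106876 × 911) = 7366 / 9867.3216 ≈ 0.747

0.747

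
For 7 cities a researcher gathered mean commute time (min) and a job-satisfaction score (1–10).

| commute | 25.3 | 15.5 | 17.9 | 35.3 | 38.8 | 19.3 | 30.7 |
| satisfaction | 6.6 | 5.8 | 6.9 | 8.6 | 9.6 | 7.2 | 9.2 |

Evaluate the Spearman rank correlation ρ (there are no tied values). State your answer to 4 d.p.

0.8571

Rank commute: 4, 1, 2, 6, 7, 3, 5
Rank satisfaction: 2, 1, 3, 5, 7, 4, 6
d = rank(commute) − rank(satisfaction): 2, 0, -1, 1, 0, -1, -1; Σd² = 8
ρ = 1 − 6Σd² / [n(n²−1)] = 1 − 6×8 / (7×48) = 1 − 48/336 ≈ 0.8571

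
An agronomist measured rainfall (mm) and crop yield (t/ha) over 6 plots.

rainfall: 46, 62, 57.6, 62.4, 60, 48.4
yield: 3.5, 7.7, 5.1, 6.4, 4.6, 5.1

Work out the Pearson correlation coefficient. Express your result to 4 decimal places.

0.7255

n = 6, Σx = 336.4, Σy = 32.4, Σx² = 19114.08, Σy² = 185.68, Σxy = 1854.36
nΣxy − ΣxΣy = 11126.16 − 10899.36 = 226.8
nΣx² − (Σx)² = 114684.48 − 113164.96 = 1519.52; nΣy² − (Σy)² = 1114.08 − 1049.76 = 64.32
r = 226.8 / √(1519.52 × 64.32) = 226.8 / 312.6268 ≈ 0.7255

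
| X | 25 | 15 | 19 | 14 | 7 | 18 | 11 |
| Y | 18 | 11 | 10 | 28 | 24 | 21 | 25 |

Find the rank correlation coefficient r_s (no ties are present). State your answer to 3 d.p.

-0.679

Rank X: 7, 4, 6, 3, 1, 5, 2
Rank Y: 3, 2, 1, 7, 5, 4, 6
d = rank(X) − rank(Y): 4, 2, 5, -4, -4, 1, -4; Σd² = 94
ρ = 1 − 6Σd² / [n(n²−1)] = 1 − 6×94 / (7×48) = 1 − 564/336 ≈ -0.679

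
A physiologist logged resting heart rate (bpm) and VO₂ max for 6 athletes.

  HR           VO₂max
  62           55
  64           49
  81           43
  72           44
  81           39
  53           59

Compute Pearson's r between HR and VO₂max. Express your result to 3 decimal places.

-0.957

n = 6, Σx = 413, Σy = 289, Σx² = 29055, Σy² = 14213, Σxy = 19483
nΣxy − ΣxΣy = 116898 − 119357 = -2459
nΣx² − (Σx)² = 174330 − 170569 = 3761; nΣy² − (Σy)² = 85278 − 83521 = 1757
r = -2459 / √(3761 × 1757) = -2459 / 2570.6180 ≈ -0.957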